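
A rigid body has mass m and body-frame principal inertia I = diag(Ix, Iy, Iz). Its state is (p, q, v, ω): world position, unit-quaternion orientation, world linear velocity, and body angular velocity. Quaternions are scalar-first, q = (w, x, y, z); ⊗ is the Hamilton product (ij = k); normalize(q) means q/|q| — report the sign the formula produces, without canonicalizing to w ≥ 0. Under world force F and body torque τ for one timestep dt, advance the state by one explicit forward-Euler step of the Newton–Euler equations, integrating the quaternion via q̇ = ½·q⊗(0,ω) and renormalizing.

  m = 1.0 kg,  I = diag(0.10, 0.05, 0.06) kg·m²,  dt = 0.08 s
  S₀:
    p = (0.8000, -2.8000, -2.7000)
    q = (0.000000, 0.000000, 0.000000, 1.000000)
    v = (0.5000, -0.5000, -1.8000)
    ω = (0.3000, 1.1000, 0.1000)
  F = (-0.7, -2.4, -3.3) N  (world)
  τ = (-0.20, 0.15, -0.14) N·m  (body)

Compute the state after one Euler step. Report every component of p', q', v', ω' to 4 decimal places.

p' = (0.8400, -2.8400, -2.8440)
q' = (-0.0040, -0.0440, 0.0120, 0.9990)
v' = (0.4440, -0.6920, -2.0640)
ω' = (0.1391, 1.3381, -0.0647)

linear accel F/m = (-0.7000, -2.4000, -3.3000)
new position p' = (0.8400, -2.8400, -2.8440)
v' = v + a·dt = (0.4440, -0.6920, -2.0640)
precession coupling ω×(Iω) = (0.0011, 0.0012, -0.0165)
(τ − ω×Iω)/I = (-2.0110, 2.9760, -2.0583)
ω + α·dt = (0.1391, 1.3381, -0.0647)
q⊗(0,ω) = (-0.1000000, -1.1000000, 0.3000000, 0.0000000)
updated quaternion q' = (-0.0040, -0.0440, 0.0120, 0.9990)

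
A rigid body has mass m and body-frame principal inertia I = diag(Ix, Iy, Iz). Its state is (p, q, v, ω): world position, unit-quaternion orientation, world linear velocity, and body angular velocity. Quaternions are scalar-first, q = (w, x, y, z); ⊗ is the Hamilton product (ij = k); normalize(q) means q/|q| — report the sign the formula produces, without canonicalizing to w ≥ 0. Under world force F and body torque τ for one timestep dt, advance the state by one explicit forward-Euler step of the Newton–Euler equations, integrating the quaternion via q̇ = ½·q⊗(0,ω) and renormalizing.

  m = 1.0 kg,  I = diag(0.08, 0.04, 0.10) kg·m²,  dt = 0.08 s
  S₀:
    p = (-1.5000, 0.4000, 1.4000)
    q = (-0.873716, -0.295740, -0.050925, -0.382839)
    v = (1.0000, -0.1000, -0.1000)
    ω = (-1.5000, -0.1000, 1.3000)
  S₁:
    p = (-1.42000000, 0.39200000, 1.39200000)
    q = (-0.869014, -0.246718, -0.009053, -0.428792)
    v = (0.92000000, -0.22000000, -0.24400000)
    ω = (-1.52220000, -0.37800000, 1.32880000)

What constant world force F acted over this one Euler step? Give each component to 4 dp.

Δv = v₁−v₀ = (-0.08000000, -0.12000000, -0.14400000)
m·(v₁−v₀)/dt = (-1.0000, -1.5000, -1.8000)

F = (-1.0000, -1.5000, -1.8000)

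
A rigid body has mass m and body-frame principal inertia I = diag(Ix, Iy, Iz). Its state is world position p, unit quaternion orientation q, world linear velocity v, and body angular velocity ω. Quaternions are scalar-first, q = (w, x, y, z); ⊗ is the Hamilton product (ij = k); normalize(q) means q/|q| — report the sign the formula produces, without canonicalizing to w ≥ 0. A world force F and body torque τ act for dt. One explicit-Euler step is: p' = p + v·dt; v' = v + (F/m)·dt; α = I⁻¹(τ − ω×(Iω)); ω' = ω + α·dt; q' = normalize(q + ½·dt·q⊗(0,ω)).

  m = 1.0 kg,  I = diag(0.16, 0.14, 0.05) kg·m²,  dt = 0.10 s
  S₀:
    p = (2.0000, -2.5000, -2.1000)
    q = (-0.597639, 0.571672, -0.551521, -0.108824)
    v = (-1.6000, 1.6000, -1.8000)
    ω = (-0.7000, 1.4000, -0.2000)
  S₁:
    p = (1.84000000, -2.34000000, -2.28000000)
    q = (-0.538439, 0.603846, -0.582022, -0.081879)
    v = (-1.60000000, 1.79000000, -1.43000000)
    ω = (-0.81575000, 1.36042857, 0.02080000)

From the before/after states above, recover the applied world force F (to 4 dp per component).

F = (0.0000, 1.9000, 3.7000)

Δv = v₁−v₀ = (0.00000000, 0.19000000, 0.37000000)
applied force F = (0.0000, 1.9000, 3.7000)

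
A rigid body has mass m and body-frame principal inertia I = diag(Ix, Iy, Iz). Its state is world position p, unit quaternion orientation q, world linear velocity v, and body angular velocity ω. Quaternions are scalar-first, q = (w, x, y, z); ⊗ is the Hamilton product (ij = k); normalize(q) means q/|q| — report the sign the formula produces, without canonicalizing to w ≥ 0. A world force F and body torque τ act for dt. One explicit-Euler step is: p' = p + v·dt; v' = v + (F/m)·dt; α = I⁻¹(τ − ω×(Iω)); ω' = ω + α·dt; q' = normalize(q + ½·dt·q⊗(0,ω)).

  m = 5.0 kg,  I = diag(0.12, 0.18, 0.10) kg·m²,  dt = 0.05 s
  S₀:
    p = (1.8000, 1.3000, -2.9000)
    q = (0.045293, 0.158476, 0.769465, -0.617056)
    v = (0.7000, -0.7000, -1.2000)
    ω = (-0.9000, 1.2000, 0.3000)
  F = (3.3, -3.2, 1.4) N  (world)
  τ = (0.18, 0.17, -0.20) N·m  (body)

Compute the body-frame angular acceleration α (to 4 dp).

gyro term ω×Iω = (-0.0288, -0.0054, -0.0648)
(τ − ω×Iω)/I = (1.7400, 0.9744, -1.3520)

α = (1.7400, 0.9744, -1.3520)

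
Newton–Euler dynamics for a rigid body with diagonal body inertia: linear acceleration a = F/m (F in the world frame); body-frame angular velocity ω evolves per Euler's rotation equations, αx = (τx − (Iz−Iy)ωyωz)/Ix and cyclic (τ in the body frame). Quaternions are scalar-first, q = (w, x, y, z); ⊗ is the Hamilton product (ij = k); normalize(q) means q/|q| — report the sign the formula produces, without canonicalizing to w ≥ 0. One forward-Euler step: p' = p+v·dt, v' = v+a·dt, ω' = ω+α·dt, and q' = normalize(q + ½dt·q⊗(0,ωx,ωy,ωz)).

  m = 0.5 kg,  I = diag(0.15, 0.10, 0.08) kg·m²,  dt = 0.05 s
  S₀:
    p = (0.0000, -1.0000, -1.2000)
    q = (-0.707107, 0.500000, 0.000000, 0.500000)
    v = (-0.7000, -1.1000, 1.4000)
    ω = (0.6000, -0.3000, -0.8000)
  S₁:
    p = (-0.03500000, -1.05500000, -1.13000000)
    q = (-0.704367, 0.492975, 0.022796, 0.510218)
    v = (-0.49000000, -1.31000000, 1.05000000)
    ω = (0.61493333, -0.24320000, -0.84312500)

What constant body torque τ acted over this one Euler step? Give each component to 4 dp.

τ = (0.0400, 0.0800, -0.0600)

Δω = ω₁−ω₀ = (0.01493333, 0.05680000, -0.04312500)
gyro term ω₀×Iω₀ = (-0.0048, -0.0336, 0.0090)
applied torque τ = (0.0400, 0.0800, -0.0600)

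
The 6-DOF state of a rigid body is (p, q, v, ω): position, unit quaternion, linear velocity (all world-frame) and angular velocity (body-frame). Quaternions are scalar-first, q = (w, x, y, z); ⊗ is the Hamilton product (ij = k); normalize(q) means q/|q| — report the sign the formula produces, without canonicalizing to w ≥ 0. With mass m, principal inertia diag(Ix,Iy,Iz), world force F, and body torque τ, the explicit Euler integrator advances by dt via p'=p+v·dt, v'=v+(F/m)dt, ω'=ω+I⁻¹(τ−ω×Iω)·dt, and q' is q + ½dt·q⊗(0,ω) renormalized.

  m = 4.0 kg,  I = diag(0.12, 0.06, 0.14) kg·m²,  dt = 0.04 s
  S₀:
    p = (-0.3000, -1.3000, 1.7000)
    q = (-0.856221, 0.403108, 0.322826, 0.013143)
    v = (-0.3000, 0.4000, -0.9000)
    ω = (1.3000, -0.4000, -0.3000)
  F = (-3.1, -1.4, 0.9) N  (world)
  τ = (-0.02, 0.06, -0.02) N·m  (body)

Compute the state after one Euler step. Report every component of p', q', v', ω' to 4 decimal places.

linear accel F/m = (-0.7750, -0.3500, 0.2250)
p' = p + v·dt = (-0.3120, -1.2840, 1.6640)
v + (F/m)dt = (-0.3310, 0.3860, -0.8910)
precession coupling ω×(Iω) = (0.0096, 0.0078, 0.0312)
angular accel α = (-0.2467, 0.8700, -0.3657)
ω' = ω + α·dt = (1.2901, -0.3652, -0.3146)
2q̇ = q⊗(0,ω) = (-0.3909671, -1.2046779, 0.4805067, -0.3240507)
q' = normalize(q + ½dt·q⊗(0,ω)) = (-0.8637, 0.3789, 0.3323, 0.0067)

p' = (-0.3120, -1.2840, 1.6640)
q' = (-0.8637, 0.3789, 0.3323, 0.0067)
v' = (-0.3310, 0.3860, -0.8910)
ω' = (1.2901, -0.3652, -0.3146)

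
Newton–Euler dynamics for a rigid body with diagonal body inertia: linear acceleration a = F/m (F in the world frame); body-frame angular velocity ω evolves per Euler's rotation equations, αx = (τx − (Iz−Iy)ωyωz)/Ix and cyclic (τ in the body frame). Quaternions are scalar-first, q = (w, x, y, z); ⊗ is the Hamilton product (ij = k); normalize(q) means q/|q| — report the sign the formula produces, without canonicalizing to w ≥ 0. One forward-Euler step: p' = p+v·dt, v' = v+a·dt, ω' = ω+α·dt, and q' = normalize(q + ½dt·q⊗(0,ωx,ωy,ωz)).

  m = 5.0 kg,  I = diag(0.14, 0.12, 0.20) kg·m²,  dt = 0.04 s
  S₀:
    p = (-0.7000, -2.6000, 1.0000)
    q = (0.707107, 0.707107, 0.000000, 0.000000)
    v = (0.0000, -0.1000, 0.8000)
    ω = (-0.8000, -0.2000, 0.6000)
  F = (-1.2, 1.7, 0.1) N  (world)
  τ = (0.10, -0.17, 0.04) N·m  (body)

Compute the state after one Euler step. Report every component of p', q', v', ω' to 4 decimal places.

p' = (-0.7000, -2.6040, 1.0320)
q' = (0.7183, 0.6956, -0.0113, 0.0057)
v' = (-0.0096, -0.0864, 0.8008)
ω' = (-0.7687, -0.2663, 0.6086)

precession coupling ω×(Iω) = (-0.0096, 0.0288, -0.0032)
(τ − ω×Iω)/I = (0.7829, -1.6567, 0.2160)
ω + α·dt = (-0.7687, -0.2663, 0.6086)
Hamilton product q⊗(0,ω) = (0.5656856, -0.5656856, -0.5656856, 0.2828428)
q' = normalize(q + ½dt·q⊗(0,ω)) = (0.7183, 0.6956, -0.0113, 0.0057)
linear accel F/m = (-0.2400, 0.3400, 0.0200)
p + v·dt = (-0.7000, -2.6040, 1.0320)
v' = v + a·dt = (-0.0096, -0.0864, 0.8008)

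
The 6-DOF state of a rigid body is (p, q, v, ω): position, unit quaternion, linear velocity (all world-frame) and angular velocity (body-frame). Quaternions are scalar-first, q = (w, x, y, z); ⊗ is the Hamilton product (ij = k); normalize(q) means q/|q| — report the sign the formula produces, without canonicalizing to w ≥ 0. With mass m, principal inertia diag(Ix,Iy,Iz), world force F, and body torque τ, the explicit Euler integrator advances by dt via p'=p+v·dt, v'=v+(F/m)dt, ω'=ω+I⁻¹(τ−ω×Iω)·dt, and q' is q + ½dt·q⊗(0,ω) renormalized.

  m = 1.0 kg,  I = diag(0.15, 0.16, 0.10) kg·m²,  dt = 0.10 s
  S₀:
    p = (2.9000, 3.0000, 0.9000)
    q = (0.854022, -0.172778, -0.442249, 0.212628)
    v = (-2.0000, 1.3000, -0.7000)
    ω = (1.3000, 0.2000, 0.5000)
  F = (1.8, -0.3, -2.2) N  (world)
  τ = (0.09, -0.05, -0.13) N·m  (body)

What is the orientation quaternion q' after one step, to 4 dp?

q⊗(0,ω) = (0.2067472, 0.8465785, 0.5336098, 0.9673791)
q' = normalize(q + ½dt·q⊗(0,ω)) = (0.8622, -0.1301, -0.4145, 0.2604)

q' = (0.8622, -0.1301, -0.4145, 0.2604)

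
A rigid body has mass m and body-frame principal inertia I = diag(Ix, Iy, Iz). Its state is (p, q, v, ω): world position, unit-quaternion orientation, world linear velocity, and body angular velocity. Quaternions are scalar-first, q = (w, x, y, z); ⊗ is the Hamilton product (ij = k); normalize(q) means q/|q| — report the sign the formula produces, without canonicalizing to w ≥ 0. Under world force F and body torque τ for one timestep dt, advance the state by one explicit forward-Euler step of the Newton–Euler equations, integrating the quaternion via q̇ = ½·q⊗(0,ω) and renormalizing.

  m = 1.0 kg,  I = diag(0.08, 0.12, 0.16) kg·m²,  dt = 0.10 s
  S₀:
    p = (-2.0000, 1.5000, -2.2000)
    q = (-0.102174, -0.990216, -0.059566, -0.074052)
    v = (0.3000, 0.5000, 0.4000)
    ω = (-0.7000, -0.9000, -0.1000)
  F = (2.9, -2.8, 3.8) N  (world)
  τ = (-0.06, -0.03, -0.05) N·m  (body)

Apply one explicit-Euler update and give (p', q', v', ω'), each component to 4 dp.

p' = (-1.9700, 1.5500, -2.1600)
q' = (-0.1397, -0.9881, -0.0572, -0.0310)
v' = (0.5900, 0.2200, 0.7800)
ω' = (-0.7795, -0.9203, -0.1470)

p + v·dt = (-1.9700, 1.5500, -2.1600)
new velocity v' = (0.5900, 0.2200, 0.7800)
angular accel α = (-0.7950, -0.2033, -0.4700)
ω' = ω + α·dt = (-0.7795, -0.9203, -0.1470)
2q̇ = q⊗(0,ω) = (-0.7541658, 0.0108316, 0.0447714, 0.8597156)
updated quaternion q' = (-0.1397, -0.9881, -0.0572, -0.0310)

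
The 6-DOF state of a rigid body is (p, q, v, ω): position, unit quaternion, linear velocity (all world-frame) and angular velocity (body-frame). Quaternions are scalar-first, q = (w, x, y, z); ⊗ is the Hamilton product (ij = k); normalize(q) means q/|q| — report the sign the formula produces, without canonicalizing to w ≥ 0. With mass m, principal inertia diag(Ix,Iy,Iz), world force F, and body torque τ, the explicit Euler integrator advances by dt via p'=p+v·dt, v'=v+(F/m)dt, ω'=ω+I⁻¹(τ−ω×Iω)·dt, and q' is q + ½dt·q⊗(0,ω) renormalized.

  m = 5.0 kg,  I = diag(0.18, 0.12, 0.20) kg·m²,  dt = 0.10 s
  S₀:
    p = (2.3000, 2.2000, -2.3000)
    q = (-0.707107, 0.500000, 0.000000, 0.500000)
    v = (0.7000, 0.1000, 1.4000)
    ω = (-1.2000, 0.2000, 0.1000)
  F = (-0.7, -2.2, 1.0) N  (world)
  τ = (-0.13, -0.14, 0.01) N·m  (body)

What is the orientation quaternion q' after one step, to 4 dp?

q' = (-0.6783, 0.5364, -0.0395, 0.5005)

q⊗(0,ω) = (0.5500000, 0.7485284, -0.7914214, 0.0292893)
q + ½dt·q⊗(0,ω), renormalized = (-0.6783, 0.5364, -0.0395, 0.5005)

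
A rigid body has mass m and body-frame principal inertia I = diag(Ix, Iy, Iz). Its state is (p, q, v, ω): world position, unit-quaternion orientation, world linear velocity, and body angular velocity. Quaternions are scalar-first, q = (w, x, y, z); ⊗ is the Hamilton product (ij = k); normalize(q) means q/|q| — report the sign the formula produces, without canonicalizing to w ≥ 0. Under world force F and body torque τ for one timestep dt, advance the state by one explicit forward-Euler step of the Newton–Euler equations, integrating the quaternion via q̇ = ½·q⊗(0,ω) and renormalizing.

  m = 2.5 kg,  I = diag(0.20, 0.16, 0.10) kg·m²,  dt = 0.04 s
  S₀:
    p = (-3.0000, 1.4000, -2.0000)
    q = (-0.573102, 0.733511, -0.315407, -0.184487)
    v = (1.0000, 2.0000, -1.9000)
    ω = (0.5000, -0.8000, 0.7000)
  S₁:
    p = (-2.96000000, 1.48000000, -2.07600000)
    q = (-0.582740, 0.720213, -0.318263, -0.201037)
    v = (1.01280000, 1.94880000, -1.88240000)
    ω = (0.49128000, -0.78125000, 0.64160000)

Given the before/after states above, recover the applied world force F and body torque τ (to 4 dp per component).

F = (0.8000, -3.2000, 1.1000)
τ = (-0.0100, 0.1100, -0.1300)

v₁ − v₀ = (0.01280000, -0.05120000, 0.01760000)
m·(v₁−v₀)/dt = (0.8000, -3.2000, 1.1000)
rate change Δω = (-0.00872000, 0.01875000, -0.05840000)
τ = I·(Δω/dt) + ω₀×(Iω₀) = (-0.0100, 0.1100, -0.1300)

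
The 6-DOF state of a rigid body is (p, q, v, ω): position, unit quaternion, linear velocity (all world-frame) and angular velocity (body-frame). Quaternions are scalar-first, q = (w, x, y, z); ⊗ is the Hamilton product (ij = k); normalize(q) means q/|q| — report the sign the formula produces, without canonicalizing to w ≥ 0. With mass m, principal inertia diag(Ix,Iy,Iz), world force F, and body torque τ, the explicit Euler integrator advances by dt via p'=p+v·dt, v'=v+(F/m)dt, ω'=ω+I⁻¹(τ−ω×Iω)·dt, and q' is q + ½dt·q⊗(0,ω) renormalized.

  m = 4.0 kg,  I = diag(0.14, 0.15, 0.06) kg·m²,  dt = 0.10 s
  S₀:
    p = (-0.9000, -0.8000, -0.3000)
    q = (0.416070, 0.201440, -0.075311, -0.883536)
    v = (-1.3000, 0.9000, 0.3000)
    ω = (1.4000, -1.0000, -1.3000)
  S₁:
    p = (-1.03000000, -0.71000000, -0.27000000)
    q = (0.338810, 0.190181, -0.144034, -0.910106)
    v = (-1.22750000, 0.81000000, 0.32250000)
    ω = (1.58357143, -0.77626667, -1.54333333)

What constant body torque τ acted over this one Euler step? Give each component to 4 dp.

τ = (0.1400, 0.1900, -0.1600)

rate change Δω = (0.18357143, 0.22373333, -0.24333333)
gyro term ω₀×Iω₀ = (-0.1170, -0.1456, -0.0140)
τ = I·(Δω/dt) + ω₀×(Iω₀) = (0.1400, 0.1900, -0.1600)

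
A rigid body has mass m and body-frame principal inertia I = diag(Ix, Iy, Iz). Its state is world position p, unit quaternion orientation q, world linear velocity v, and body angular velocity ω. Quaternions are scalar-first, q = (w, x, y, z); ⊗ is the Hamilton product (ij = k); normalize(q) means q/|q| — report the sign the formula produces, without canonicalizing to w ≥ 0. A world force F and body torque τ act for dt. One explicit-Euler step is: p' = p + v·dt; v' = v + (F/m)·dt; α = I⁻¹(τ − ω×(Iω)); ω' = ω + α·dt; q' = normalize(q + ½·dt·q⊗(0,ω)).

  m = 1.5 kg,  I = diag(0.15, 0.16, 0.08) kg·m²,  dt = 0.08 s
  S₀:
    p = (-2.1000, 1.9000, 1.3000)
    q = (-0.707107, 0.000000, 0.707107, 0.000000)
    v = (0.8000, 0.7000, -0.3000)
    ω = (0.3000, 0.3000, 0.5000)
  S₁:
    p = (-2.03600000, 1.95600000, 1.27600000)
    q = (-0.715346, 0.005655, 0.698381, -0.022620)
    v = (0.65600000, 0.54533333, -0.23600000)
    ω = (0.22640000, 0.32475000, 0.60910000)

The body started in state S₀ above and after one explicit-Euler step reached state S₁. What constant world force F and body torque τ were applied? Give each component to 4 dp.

F = (-2.7000, -2.9000, 1.2000)
τ = (-0.1500, 0.0600, 0.1100)

ω₁ − ω₀ = (-0.07360000, 0.02475000, 0.10910000)
ω₀×(Iω₀) = (-0.0120, 0.0105, 0.0009)
I·α + gyro = (-0.1500, 0.0600, 0.1100)
Δv = v₁−v₀ = (-0.14400000, -0.15466667, 0.06400000)
m·(v₁−v₀)/dt = (-2.7000, -2.9000, 1.2000)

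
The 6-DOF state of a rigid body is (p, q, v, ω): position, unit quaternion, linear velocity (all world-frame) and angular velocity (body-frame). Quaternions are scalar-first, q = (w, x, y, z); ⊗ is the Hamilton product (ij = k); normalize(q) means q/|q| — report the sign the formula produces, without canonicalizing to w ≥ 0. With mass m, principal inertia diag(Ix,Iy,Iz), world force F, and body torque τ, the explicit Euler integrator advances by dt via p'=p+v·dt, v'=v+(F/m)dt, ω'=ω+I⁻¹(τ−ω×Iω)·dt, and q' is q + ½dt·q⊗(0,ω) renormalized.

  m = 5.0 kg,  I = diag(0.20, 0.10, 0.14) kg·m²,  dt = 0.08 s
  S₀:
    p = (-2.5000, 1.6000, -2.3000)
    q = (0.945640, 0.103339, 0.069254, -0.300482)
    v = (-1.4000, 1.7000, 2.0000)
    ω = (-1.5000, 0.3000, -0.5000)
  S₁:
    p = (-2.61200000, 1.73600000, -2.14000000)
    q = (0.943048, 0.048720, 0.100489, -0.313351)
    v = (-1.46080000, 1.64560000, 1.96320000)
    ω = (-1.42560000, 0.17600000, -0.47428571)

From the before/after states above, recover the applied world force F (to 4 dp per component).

F = (-3.8000, -3.4000, -2.3000)

Δv = v₁−v₀ = (-0.06080000, -0.05440000, -0.03680000)
F = m·Δv/dt = (-3.8000, -3.4000, -2.3000)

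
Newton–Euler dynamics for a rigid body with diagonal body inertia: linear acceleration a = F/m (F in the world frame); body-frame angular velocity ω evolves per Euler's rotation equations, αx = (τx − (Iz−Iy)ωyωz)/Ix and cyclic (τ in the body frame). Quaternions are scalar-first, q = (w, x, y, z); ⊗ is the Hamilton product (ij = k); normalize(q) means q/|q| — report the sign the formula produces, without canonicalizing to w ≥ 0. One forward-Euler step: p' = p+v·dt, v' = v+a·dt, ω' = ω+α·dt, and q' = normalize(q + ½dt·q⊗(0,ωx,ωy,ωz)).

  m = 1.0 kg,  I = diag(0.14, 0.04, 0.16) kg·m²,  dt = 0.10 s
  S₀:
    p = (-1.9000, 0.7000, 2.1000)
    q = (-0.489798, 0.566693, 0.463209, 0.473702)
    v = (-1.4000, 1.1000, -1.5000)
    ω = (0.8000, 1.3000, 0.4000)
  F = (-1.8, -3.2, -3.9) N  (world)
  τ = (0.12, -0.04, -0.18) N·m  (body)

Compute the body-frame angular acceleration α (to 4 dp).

ω×(Iω) gyroscopic = (0.0624, -0.0064, -0.1040)
(τ − ω×Iω)/I = (0.4114, -0.8400, -0.4750)

α = (0.4114, -0.8400, -0.4750)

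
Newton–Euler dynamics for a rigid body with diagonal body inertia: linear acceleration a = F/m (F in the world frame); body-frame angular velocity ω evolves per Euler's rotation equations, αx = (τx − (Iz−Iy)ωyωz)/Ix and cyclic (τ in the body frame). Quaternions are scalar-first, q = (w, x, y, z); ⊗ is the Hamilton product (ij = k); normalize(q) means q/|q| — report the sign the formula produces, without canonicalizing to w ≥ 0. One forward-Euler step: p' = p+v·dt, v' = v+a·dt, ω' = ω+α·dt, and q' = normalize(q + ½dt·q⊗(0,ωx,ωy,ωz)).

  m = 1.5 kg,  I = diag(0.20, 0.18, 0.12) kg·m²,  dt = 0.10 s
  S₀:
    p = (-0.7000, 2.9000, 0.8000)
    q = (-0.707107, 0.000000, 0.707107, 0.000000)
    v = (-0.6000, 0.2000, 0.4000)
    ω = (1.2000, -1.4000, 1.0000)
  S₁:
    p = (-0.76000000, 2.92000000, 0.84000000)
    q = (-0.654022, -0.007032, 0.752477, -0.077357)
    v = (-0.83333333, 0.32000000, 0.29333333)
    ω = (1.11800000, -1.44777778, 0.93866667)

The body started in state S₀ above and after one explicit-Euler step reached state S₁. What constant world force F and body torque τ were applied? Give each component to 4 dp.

Δω = ω₁−ω₀ = (-0.08200000, -0.04777778, -0.06133333)
applied torque τ = (-0.0800, 0.0100, -0.0400)
velocity change Δv = (-0.23333333, 0.12000000, -0.10666667)
m·(v₁−v₀)/dt = (-3.5000, 1.8000, -1.6000)

F = (-3.5000, 1.8000, -1.6000)
τ = (-0.0800, 0.0100, -0.0400)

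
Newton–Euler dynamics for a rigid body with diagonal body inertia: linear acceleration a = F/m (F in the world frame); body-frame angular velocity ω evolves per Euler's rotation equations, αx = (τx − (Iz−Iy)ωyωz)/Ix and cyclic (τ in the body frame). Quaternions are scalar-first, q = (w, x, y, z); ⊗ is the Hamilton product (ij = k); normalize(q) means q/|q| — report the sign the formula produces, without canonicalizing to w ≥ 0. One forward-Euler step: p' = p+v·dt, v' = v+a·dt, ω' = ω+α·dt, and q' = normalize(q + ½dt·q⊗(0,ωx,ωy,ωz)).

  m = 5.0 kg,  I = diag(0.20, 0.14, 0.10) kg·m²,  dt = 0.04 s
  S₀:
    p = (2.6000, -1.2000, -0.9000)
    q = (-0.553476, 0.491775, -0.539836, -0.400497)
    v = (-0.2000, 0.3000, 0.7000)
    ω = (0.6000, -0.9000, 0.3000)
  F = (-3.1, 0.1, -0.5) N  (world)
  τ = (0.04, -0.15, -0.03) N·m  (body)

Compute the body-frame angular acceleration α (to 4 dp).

precession coupling ω×(Iω) = (0.0108, 0.0180, 0.0324)
angular accel α = (0.1460, -1.2000, -0.6240)

α = (0.1460, -1.2000, -0.6240)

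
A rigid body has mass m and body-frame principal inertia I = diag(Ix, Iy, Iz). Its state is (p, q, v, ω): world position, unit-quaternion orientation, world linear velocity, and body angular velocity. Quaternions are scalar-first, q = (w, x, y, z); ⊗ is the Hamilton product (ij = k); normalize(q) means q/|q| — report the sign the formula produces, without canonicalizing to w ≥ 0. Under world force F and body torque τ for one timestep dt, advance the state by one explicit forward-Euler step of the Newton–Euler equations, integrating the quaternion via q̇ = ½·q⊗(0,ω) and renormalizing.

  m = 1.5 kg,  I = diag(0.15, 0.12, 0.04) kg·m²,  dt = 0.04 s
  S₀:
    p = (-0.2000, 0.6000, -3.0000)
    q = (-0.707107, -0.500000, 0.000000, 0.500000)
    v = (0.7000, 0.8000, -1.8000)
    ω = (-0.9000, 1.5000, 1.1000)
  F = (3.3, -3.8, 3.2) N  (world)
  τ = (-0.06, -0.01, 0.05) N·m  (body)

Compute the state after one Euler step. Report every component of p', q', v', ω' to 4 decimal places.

(τ − ω×Iω)/I = (0.4800, 0.8242, 0.2375)
new body rate ω' = (-0.8808, 1.5330, 1.1095)
2q̇ = q⊗(0,ω) = (-1.0000000, -0.1136037, -0.9606605, -1.5278177)
q' = normalize(q + ½dt·q⊗(0,ω)) = (-0.7265, -0.5018, -0.0192, 0.4690)
p' = p + v·dt = (-0.1720, 0.6320, -3.0720)
new velocity v' = (0.7880, 0.6987, -1.7147)

p' = (-0.1720, 0.6320, -3.0720)
q' = (-0.7265, -0.5018, -0.0192, 0.4690)
v' = (0.7880, 0.6987, -1.7147)
ω' = (-0.8808, 1.5330, 1.1095)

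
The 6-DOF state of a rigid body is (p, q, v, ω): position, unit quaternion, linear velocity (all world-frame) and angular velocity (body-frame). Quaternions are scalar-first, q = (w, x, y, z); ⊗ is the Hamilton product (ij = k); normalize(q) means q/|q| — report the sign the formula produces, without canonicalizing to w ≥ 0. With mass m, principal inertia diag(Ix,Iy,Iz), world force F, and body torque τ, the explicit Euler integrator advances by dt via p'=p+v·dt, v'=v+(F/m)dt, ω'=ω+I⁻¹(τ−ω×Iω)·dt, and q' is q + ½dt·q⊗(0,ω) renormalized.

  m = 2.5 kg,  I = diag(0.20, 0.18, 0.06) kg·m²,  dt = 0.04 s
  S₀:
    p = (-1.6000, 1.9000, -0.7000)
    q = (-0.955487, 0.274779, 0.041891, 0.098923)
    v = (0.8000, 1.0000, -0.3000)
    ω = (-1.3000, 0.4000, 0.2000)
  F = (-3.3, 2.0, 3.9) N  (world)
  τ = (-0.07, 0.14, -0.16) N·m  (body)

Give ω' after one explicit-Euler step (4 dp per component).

ω' = (-1.3121, 0.4392, 0.0864)

α = I⁻¹(τ − ω×Iω) = (-0.3020, 0.9800, -2.8400)
new body rate ω' = (-1.3121, 0.4392, 0.0864)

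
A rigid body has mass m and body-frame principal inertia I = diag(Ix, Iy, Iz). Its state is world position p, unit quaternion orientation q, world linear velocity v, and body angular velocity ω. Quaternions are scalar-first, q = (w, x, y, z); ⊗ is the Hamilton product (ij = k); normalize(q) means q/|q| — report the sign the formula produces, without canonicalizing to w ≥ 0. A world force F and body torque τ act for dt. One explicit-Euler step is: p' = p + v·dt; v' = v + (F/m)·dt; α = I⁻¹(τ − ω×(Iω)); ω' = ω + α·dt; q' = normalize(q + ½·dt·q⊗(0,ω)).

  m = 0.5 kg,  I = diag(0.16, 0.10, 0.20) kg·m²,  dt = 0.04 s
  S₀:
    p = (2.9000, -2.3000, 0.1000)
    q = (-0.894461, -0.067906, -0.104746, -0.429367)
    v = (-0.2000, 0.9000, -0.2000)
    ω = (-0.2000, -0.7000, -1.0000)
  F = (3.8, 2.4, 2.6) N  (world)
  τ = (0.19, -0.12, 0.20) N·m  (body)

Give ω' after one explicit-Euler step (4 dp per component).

ω×(Iω) gyroscopic = (0.0700, -0.0080, -0.0084)
angular accel α = (0.7500, -1.1200, 1.0420)
ω + α·dt = (-0.1700, -0.7448, -0.9583)

ω' = (-0.1700, -0.7448, -0.9583)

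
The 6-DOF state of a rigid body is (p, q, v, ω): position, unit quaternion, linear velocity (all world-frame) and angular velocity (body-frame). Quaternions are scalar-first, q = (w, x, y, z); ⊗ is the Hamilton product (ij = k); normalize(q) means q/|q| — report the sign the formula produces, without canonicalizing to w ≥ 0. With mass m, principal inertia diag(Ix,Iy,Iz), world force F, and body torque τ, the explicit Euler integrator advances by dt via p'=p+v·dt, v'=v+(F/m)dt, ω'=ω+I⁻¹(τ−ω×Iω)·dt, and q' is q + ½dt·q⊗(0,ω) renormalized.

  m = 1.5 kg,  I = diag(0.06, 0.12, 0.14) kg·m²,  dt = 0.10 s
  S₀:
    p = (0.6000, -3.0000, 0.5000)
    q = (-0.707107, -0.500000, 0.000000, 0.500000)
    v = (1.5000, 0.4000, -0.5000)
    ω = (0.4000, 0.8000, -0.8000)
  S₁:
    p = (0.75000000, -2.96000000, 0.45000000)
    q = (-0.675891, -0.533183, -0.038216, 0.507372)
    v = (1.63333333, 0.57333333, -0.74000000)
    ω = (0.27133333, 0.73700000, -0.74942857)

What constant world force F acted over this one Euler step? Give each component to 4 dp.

v₁ − v₀ = (0.13333333, 0.17333333, -0.24000000)
F = m·Δv/dt = (2.0000, 2.6000, -3.6000)

F = (2.0000, 2.6000, -3.6000)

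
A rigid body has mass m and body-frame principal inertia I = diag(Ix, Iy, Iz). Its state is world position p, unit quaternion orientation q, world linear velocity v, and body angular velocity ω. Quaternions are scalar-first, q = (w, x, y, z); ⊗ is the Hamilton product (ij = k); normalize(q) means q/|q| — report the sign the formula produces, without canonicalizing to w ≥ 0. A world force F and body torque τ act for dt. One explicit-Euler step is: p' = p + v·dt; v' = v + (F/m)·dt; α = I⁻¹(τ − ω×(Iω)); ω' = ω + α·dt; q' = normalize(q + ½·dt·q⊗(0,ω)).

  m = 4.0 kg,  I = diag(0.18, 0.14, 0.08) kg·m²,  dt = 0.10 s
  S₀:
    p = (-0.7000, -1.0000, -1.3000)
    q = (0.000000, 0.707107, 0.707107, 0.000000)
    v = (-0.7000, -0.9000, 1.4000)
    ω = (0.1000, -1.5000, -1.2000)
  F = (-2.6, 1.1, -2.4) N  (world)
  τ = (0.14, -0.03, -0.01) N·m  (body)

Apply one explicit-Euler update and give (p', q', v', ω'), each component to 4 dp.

p' = (-0.7700, -1.0900, -1.1600)
q' = (0.0493, 0.6616, 0.7461, -0.0563)
v' = (-0.7650, -0.8725, 1.3400)
ω' = (0.2378, -1.5129, -1.2200)

gyro term ω×Iω = (-0.1080, -0.0120, 0.0060)
angular accel α = (1.3778, -0.1286, -0.2000)
new body rate ω' = (0.2378, -1.5129, -1.2200)
q⊗(0,ω) = (0.9899498, -0.8485284, 0.8485284, -1.1313712)
updated quaternion q' = (0.0493, 0.6616, 0.7461, -0.0563)
new position p' = (-0.7700, -1.0900, -1.1600)
v' = v + a·dt = (-0.7650, -0.8725, 1.3400)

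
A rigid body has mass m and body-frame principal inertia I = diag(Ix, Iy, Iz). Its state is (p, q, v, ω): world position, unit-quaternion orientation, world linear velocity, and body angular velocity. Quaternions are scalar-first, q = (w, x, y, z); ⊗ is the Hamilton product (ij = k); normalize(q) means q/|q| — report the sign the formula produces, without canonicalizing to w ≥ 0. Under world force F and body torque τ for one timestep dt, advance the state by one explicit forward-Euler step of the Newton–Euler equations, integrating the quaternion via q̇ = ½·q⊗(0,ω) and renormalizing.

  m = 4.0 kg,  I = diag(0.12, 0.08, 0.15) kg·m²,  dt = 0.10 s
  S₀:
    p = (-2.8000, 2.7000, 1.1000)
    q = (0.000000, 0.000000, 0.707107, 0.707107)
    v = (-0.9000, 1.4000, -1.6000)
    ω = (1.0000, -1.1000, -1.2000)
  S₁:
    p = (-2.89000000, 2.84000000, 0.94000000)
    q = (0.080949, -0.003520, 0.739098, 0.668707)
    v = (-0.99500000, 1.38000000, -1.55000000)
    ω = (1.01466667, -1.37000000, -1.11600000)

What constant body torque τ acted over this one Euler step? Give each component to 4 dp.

τ = (0.1100, -0.1800, 0.1700)

Δω = ω₁−ω₀ = (0.01466667, -0.27000000, 0.08400000)
ω₀×(Iω₀) = (0.0924, 0.0360, 0.0440)
I·α + gyro = (0.1100, -0.1800, 0.1700)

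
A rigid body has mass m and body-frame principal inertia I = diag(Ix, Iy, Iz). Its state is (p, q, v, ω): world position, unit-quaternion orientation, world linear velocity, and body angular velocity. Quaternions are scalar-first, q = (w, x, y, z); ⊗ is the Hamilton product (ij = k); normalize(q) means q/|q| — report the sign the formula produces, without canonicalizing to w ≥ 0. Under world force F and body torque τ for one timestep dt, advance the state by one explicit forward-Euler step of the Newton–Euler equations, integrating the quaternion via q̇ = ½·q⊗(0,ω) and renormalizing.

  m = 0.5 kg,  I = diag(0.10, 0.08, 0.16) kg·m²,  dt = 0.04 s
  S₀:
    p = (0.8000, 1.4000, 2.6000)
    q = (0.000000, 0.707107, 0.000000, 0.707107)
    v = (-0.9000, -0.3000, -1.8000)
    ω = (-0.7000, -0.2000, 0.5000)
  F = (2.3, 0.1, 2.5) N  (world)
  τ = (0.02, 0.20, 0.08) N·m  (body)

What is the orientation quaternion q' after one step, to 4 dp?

2q̇ = q⊗(0,ω) = (0.1414214, 0.1414214, -0.8485284, -0.1414214)
q' = normalize(q + ½dt·q⊗(0,ω)) = (0.0028, 0.7098, -0.0170, 0.7042)

q' = (0.0028, 0.7098, -0.0170, 0.7042)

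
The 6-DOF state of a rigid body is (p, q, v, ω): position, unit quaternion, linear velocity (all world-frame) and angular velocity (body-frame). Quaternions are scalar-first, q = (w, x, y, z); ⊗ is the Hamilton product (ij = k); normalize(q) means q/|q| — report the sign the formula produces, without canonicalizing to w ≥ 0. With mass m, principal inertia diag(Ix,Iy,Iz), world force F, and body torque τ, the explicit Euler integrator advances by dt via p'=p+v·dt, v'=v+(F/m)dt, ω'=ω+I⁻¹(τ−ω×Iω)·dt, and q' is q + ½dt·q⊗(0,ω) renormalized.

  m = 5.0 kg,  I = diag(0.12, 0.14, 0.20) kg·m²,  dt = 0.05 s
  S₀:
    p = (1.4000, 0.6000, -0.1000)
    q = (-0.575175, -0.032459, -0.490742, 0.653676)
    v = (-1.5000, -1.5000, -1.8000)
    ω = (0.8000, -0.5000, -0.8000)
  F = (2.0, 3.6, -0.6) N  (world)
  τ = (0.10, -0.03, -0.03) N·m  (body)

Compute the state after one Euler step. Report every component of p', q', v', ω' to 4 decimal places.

a = F/m = (0.4000, 0.7200, -0.1200)
p + v·dt = (1.3250, 0.5250, -0.1900)
new velocity v' = (-1.4800, -1.4640, -1.8060)
(τ − ω×Iω)/I = (0.6333, -0.5800, -0.1100)
new body rate ω' = (0.8317, -0.5290, -0.8055)
q⊗(0,ω) = (0.3035370, 0.2592916, 0.7845611, 0.8689631)
q + ½dt·q⊗(0,ω), renormalized = (-0.5673, -0.0260, -0.4709, 0.6751)

p' = (1.3250, 0.5250, -0.1900)
q' = (-0.5673, -0.0260, -0.4709, 0.6751)
v' = (-1.4800, -1.4640, -1.8060)
ω' = (0.8317, -0.5290, -0.8055)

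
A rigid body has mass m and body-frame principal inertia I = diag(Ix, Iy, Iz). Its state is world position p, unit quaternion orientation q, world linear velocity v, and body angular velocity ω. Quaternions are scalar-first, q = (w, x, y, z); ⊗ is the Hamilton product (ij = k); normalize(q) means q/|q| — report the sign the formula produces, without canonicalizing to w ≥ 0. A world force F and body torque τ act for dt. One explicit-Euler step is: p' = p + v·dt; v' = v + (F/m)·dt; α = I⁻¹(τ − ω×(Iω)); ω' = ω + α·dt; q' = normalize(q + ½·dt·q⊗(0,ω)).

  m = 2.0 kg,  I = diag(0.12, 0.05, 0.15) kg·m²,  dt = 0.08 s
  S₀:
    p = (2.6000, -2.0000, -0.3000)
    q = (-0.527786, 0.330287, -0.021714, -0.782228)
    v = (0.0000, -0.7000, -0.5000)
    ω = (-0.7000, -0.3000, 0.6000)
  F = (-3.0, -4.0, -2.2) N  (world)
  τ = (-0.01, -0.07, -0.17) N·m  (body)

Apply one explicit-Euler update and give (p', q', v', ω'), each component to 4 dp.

a = (-1.5000, -2.0000, -1.1000)
p + v·dt = (2.6000, -2.0560, -0.3400)
v + (F/m)dt = (-0.1200, -0.8600, -0.5880)
gyro term ω×Iω = (-0.0180, 0.0126, -0.0147)
α = I⁻¹(τ − ω×Iω) = (0.0667, -1.6520, -1.0353)
new body rate ω' = (-0.6947, -0.4322, 0.5172)
Hamilton product q⊗(0,ω) = (0.6940235, 0.1217534, 0.5077232, -0.4309575)
q' = normalize(q + ½dt·q⊗(0,ω)) = (-0.4996, 0.3349, -0.0014, -0.7989)

p' = (2.6000, -2.0560, -0.3400)
q' = (-0.4996, 0.3349, -0.0014, -0.7989)
v' = (-0.1200, -0.8600, -0.5880)
ω' = (-0.6947, -0.4322, 0.5172)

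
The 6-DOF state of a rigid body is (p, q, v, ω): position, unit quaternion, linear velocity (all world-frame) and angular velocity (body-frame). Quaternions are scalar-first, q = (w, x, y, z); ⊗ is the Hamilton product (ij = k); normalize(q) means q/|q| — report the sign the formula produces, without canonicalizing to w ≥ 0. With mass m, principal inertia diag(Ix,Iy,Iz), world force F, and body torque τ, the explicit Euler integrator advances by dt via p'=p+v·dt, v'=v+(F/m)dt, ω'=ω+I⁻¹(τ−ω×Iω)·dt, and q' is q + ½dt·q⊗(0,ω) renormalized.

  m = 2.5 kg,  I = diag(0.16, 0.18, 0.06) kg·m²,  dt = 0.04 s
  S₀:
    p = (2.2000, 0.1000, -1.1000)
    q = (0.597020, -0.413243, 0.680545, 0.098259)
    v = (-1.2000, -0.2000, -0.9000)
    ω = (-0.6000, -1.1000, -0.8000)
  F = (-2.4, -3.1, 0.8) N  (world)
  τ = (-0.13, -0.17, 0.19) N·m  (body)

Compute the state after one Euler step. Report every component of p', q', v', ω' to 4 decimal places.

linear accel F/m = (-0.9600, -1.2400, 0.3200)
new position p' = (2.1520, 0.0920, -1.1360)
v' = v + a·dt = (-1.2384, -0.2496, -0.8872)
precession coupling ω×(Iω) = (-0.1056, 0.0480, 0.0132)
α = I⁻¹(τ − ω×Iω) = (-0.1525, -1.2111, 2.9467)
new body rate ω' = (-0.6061, -1.1484, -0.6821)
Hamilton product q⊗(0,ω) = (0.5792609, -0.7945631, -1.0462718, 0.3852783)
q' = normalize(q + ½dt·q⊗(0,ω)) = (0.6083, -0.4289, 0.6593, 0.1059)

p' = (2.1520, 0.0920, -1.1360)
q' = (0.6083, -0.4289, 0.6593, 0.1059)
v' = (-1.2384, -0.2496, -0.8872)
ω' = (-0.6061, -1.1484, -0.6821)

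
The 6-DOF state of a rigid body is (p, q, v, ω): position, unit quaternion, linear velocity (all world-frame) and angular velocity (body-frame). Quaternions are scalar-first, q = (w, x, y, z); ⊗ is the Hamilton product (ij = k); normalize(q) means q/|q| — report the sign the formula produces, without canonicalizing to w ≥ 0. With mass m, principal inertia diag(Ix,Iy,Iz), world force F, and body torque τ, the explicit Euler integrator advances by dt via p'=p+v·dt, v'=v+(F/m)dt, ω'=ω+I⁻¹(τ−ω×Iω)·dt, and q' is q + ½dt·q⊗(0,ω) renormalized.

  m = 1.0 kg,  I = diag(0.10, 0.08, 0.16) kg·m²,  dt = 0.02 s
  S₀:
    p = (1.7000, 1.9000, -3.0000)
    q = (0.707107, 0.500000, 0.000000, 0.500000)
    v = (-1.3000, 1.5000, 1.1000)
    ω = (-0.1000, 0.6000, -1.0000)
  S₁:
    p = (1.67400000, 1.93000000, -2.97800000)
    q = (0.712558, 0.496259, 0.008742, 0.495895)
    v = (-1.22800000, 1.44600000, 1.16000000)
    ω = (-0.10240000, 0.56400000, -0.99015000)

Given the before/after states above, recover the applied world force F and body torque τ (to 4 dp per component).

F = (3.6000, -2.7000, 3.0000)
τ = (-0.0600, -0.1500, 0.0800)

velocity change Δv = (0.07200000, -0.05400000, 0.06000000)
applied force F = (3.6000, -2.7000, 3.0000)
ω₁ − ω₀ = (-0.00240000, -0.03600000, 0.00985000)
gyro term ω₀×Iω₀ = (-0.0480, -0.0060, 0.0012)
I·α + gyro = (-0.0600, -0.1500, 0.0800)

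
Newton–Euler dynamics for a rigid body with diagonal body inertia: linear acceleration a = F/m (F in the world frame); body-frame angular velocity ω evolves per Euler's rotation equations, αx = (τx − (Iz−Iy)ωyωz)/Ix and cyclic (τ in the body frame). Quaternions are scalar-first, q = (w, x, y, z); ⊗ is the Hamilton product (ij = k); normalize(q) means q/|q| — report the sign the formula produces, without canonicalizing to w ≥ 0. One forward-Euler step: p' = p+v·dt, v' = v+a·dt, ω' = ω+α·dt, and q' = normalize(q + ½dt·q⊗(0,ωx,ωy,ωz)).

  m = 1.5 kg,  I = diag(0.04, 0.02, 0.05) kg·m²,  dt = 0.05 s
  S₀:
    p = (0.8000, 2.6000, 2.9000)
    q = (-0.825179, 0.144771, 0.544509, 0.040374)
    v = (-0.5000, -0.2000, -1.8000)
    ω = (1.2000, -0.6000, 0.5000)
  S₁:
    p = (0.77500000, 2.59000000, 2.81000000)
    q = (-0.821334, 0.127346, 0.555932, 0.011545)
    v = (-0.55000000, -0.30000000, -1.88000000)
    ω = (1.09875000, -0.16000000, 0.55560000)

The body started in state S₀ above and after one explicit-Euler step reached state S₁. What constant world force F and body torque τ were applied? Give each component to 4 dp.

F = (-1.5000, -3.0000, -2.4000)
τ = (-0.0900, 0.1700, 0.0700)

velocity change Δv = (-0.05000000, -0.10000000, -0.08000000)
F = m·Δv/dt = (-1.5000, -3.0000, -2.4000)
rate change Δω = (-0.10125000, 0.44000000, 0.05560000)
precession coupling = (-0.0090, -0.0060, 0.0144)
applied torque τ = (-0.0900, 0.1700, 0.0700)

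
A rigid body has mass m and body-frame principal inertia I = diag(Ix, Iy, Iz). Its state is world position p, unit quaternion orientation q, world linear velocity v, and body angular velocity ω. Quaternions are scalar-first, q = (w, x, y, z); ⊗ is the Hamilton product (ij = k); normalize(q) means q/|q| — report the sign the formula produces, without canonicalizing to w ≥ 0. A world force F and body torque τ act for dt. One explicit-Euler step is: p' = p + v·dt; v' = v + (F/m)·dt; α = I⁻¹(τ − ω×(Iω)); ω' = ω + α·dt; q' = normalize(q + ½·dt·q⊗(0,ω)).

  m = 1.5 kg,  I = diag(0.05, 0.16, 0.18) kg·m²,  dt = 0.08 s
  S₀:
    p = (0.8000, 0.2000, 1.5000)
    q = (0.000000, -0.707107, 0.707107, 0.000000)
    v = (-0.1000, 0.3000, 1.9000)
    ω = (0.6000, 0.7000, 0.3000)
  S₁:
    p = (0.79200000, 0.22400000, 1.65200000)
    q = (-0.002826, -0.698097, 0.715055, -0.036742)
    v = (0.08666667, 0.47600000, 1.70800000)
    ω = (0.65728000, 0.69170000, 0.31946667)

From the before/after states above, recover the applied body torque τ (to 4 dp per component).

τ = (0.0400, -0.0400, 0.0900)

ω₁ − ω₀ = (0.05728000, -0.00830000, 0.01946667)
gyro term ω₀×Iω₀ = (0.0042, -0.0234, 0.0462)
applied torque τ = (0.0400, -0.0400, 0.0900)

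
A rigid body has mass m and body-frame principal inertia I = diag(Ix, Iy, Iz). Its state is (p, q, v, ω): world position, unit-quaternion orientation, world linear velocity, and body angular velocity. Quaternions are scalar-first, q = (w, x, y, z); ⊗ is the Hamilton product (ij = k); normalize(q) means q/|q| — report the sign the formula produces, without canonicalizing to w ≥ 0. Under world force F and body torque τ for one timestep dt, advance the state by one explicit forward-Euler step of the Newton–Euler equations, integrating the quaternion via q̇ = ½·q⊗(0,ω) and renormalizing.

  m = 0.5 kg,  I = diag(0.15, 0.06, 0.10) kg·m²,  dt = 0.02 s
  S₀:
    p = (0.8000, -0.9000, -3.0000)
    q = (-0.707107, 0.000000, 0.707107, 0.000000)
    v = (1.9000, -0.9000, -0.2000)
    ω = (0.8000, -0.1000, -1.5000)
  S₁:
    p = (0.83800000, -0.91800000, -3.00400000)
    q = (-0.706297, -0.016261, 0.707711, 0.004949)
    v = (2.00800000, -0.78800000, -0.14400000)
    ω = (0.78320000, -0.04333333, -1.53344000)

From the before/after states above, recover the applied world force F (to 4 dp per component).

F = (2.7000, 2.8000, 1.4000)

v₁ − v₀ = (0.10800000, 0.11200000, 0.05600000)
F = m·Δv/dt = (2.7000, 2.8000, 1.4000)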